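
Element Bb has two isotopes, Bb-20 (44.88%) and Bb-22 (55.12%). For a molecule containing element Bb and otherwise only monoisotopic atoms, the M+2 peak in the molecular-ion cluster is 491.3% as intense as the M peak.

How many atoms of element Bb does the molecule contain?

4

The M+2/M ratio from n Bb atoms is n · q/p = n · 0.5512/0.4488.
n = 4.913 × 0.4488/0.5512 = 4.00 ≈ 4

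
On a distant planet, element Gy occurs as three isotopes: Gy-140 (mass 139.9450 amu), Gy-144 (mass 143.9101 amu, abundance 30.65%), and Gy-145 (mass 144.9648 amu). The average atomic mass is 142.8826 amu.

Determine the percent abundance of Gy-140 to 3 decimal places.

The remaining 69.35% is split between Gy-140 (fraction x) and Gy-145 (fraction 0.6935 − x).
Substituting: 139.9450x + 144.9648(0.6935 − x) = 98.77415435
(139.9450 − 144.9648)x = -1.75893445  ⇒  x = 0.35040, y = 0.34310
Gy-140: 35.040%, Gy-145: 34.310%.

35.040%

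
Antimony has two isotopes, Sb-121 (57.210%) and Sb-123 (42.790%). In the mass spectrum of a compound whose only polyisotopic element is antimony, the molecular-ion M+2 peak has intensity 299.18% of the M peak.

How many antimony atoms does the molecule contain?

The M+2/M ratio from n Sb atoms is n · q/p = n · 0.42790/0.57210.
n = 2.9918 × 0.57210/0.42790 = 4.00 ≈ 4

4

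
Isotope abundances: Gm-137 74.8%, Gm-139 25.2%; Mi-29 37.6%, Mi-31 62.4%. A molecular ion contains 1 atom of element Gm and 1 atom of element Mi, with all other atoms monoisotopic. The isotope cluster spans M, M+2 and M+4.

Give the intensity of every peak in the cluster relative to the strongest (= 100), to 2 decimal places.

50.09 : 100.00 : 28.00

Element Gm pattern (n=1): 0.7480 : 0.2520
Element Mi pattern (n=1): 0.3760 : 0.6240
Convolve the two distributions (both contribute in 2-u steps):
  M: 0.7480×0.3760 = 0.281248
  M+2: 0.7480×0.6240 + 0.2520×0.3760 = 0.561504
  M+4: 0.2520×0.6240 = 0.157248
Scale to base peak (0.561504) = 100: 50.09 : 100.00 : 28.00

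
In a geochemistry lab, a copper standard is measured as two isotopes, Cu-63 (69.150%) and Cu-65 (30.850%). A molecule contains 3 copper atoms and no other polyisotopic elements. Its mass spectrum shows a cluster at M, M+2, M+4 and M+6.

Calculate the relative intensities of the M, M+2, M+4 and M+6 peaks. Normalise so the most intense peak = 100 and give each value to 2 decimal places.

74.72 : 100.00 : 44.61 : 6.63

Each Cu atom is independently Cu-63 (p = 0.69150) or Cu-65 (q = 0.30850); the cluster is the binomial expansion (p + q)^3.
P(M) = 0.69150^3 = 0.330656
P(M+2) = 3 × 0.69150^2 × 0.30850^1 = 0.442548
P(M+4) = 3 × 0.69150^1 × 0.30850^2 = 0.197435
P(M+6) = 0.30850^3 = 0.029361
The M+2 peak is largest (0.442548); scaling to 100 gives 74.72 : 100.00 : 44.61 : 6.63.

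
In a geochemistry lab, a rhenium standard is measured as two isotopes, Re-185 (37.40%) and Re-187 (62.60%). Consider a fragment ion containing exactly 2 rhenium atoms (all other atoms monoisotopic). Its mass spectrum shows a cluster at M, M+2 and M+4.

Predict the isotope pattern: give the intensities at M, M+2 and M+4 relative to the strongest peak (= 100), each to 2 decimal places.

Each Re atom is independently Re-185 (p = 0.3740) or Re-187 (q = 0.6260); the cluster is the binomial expansion (p + q)^2.
P(M) = 0.3740^2 = 0.139876
P(M+2) = 2 × 0.3740^1 × 0.6260^1 = 0.468248
P(M+4) = 0.6260^2 = 0.391876
The M+2 peak is largest (0.468248); scaling to 100 gives 29.87 : 100.00 : 83.69.

29.87 : 100.00 : 83.69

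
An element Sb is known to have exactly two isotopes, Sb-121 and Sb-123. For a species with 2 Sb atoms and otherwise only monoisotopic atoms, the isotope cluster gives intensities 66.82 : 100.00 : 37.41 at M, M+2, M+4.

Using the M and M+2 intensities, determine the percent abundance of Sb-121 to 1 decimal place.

57.2%

Let p = fractional abundance of Sb-121. I(M+2)/I(M) = [C(2,1)·p^1·(1−p)] / p^2 = 2·(1−p)/p = 100.00/66.82 = 1.4966
(1−p)/p = 1.4966/2 = 0.7483  ⇒  p = 1/(1 + 0.7483) = 0.5720
Sb-121: 57.2%, Sb-123: 42.8%.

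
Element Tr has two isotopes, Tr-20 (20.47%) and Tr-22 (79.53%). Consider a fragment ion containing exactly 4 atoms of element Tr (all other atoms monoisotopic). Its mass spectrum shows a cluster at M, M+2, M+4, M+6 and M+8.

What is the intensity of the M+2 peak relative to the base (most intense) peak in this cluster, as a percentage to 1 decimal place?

Binomial terms of (0.2047 + 0.7953)^4: M 0.0018, M+2 0.0273, M+4 0.1590, M+6 0.4119, M+8 0.4001 → M+6 is the base peak.
P(M+6) = C(4,3) × 0.2047^1 × 0.7953^3 = 4 × 0.2047 × 0.50302891 = 0.411880 (base)
P(M+2) = C(4,1) × 0.2047^3 × 0.7953^1 = 4 × 0.00857736 × 0.7953 = 0.027286
Relative intensity = 0.027286 / 0.411880 × 100 = 6.6

6.6%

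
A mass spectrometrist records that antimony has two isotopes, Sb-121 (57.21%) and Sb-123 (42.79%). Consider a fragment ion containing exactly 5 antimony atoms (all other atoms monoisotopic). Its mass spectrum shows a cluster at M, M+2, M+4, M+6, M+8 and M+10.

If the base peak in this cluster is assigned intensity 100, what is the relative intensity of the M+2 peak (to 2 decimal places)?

Term probabilities: M 0.0613, M+2 0.2292, M+4 0.3428, M+6 0.2564, M+8 0.0959, M+10 0.0143. Base peak = M+4.
P(M+4) = C(5,2) × 0.5721^3 × 0.4279^2 = 10 × 0.18724742 × 0.18309841 = 0.342847 (base)
P(M+2) = C(5,1) × 0.5721^4 × 0.4279^1 = 5 × 0.10712425 × 0.4279 = 0.229192
Relative intensity = 0.229192 / 0.342847 × 100 = 66.85

66.85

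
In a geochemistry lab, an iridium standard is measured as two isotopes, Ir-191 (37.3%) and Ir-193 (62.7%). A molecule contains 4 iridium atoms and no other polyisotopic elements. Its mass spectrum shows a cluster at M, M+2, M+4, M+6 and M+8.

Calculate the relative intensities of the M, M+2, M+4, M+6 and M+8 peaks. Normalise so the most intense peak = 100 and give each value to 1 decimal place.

5.3 : 35.4 : 89.2 : 100.0 : 42.0

Each Ir atom is independently Ir-191 (p = 0.373) or Ir-193 (q = 0.627); the cluster is the binomial expansion (p + q)^4.
P(M) = 0.373^4 = 0.019357
P(M+2) = 4 × 0.373^3 × 0.627^1 = 0.130153
P(M+4) = 6 × 0.373^2 × 0.627^2 = 0.328174
P(M+6) = 4 × 0.373^1 × 0.627^3 = 0.367766
P(M+8) = 0.627^4 = 0.154550
The M+6 peak is largest (0.367766); scaling to 100 gives 5.3 : 35.4 : 89.2 : 100.0 : 42.0.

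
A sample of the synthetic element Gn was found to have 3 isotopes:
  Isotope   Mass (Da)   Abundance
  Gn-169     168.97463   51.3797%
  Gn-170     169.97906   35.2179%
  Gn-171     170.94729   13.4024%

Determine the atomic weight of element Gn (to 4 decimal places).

169.5928 Da

Weight each isotope mass by its fractional abundance: 0.513797 × 168.97463 + 0.352179 × 169.97906 + 0.134024 × 170.94729
= 86.818658 + 59.863055 + 22.911040 = 169.592753 Da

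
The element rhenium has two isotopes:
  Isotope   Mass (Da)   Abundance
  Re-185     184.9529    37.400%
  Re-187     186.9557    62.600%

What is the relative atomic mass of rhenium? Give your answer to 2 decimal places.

Weight each isotope mass by its fractional abundance: 0.37400 × 184.9529 + 0.62600 × 186.9557
= 69.17238 + 117.03427 = 186.20665 Da

186.21 Da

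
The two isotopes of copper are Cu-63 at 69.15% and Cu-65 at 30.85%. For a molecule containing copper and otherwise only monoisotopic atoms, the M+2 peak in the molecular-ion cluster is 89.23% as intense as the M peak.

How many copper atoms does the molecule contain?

2

For n independent Cu atoms, I(M+2)/I(M) = n · (abundance Cu-65) / (abundance Cu-63) = n · 0.3085/0.6915.
n = 0.8923 × 0.6915/0.3085 = 2.00 ≈ 2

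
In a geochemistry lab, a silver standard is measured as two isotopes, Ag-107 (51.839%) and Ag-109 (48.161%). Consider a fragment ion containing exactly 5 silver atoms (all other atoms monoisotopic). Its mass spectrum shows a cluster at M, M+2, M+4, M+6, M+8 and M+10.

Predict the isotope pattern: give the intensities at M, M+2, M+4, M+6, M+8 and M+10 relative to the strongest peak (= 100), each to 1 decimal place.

The 5 Ag atoms are independent, so intensities follow the terms of (0.51839 + 0.48161)^5.
P(M) = 0.51839^5 = 0.037435
P(M+2) = 5 × 0.51839^4 × 0.48161^1 = 0.173897
P(M+4) = 10 × 0.51839^3 × 0.48161^2 = 0.323118
P(M+6) = 10 × 0.51839^2 × 0.48161^3 = 0.300192
P(M+8) = 5 × 0.51839^1 × 0.48161^4 = 0.139447
P(M+10) = 0.48161^5 = 0.025911
The M+4 peak is largest (0.323118); scaling to 100 gives 11.6 : 53.8 : 100.0 : 92.9 : 43.2 : 8.0.

11.6 : 53.8 : 100.0 : 92.9 : 43.2 : 8.0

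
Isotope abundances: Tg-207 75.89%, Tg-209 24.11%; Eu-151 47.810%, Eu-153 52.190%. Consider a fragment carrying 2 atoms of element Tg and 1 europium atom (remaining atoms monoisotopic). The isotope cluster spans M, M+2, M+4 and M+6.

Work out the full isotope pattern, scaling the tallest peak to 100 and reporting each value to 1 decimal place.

Element Tg pattern (n=2): 0.57592921 : 0.36594158 : 0.05812921
Europium pattern (n=1): 0.4781 : 0.5219
Convolve the two distributions (both contribute in 2-u steps):
  M: 0.57592921×0.4781 = 0.275352
  M+2: 0.57592921×0.5219 + 0.36594158×0.4781 = 0.475534
  M+4: 0.36594158×0.5219 + 0.05812921×0.4781 = 0.218776
  M+6: 0.05812921×0.5219 = 0.030338
Scale to base peak (0.475534) = 100: 57.9 : 100.0 : 46.0 : 6.4

57.9 : 100.0 : 46.0 : 6.4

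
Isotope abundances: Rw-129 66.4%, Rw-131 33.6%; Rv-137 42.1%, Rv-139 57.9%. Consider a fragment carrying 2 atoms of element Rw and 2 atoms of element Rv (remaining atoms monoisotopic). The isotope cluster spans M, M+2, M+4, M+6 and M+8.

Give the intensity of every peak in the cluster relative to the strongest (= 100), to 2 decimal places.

Element Rw pattern (n=2): 0.440896 : 0.446208 : 0.112896
Element Rv pattern (n=2): 0.177241 : 0.487518 : 0.335241
Convolve the two distributions (both contribute in 2-u steps):
  M: 0.440896×0.177241 = 0.078145
  M+2: 0.440896×0.487518 + 0.446208×0.177241 = 0.294031
  M+4: 0.440896×0.335241 + 0.446208×0.487518 + 0.112896×0.177241 = 0.385351
  M+6: 0.446208×0.335241 + 0.112896×0.487518 = 0.204626
  M+8: 0.112896×0.335241 = 0.037847
Scale to base peak (0.385351) = 100: 20.28 : 76.30 : 100.00 : 53.10 : 9.82

20.28 : 76.30 : 100.00 : 53.10 : 9.82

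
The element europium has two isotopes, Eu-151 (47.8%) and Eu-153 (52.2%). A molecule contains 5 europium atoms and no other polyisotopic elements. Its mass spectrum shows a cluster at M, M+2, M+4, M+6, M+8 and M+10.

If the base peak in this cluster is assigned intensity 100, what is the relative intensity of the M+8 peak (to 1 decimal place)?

(0.478 + 0.522)^5 gives M 0.0250, M+2 0.1363, M+4 0.2976, M+6 0.3250, M+8 0.1775, M+10 0.0388; the largest is M+6.
P(M+6) = C(5,3) × 0.478^2 × 0.522^3 = 10 × 0.228484 × 0.14223665 = 0.324988 (base)
P(M+8) = C(5,4) × 0.478^1 × 0.522^4 = 5 × 0.4780 × 0.07424753 = 0.177452
Relative intensity = 0.177452 / 0.324988 × 100 = 54.6

54.6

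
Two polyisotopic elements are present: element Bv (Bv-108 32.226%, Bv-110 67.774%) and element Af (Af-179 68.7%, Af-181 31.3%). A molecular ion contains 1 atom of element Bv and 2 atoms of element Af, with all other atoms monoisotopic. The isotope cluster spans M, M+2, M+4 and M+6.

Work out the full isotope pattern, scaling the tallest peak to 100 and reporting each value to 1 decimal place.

33.2 : 100.0 : 70.5 : 14.5

Element Bv pattern (n=1): 0.32226 : 0.67774
Element Af pattern (n=2): 0.471969 : 0.430062 : 0.097969
Convolve the two distributions (both contribute in 2-u steps):
  M: 0.32226×0.471969 = 0.152097
  M+2: 0.32226×0.430062 + 0.67774×0.471969 = 0.458464
  M+4: 0.32226×0.097969 + 0.67774×0.430062 = 0.323042
  M+6: 0.67774×0.097969 = 0.066398
Scale to base peak (0.458464) = 100: 33.2 : 100.0 : 70.5 : 14.5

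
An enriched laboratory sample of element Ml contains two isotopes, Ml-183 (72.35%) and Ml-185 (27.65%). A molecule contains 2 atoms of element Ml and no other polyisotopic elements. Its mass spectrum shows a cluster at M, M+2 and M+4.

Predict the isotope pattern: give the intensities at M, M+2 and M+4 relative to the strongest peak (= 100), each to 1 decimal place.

100.0 : 76.4 : 14.6

Each Ml atom is independently Ml-183 (p = 0.7235) or Ml-185 (q = 0.2765); the cluster is the binomial expansion (p + q)^2.
P(M) = 0.7235^2 = 0.523452
P(M+2) = 2 × 0.7235^1 × 0.2765^1 = 0.400096
P(M+4) = 0.2765^2 = 0.076452
The M peak is largest (0.523452); scaling to 100 gives 100.0 : 76.4 : 14.6.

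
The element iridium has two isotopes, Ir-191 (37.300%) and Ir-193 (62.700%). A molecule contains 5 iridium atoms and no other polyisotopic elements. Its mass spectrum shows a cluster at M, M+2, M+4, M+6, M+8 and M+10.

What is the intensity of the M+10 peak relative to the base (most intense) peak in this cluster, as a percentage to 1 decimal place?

Term probabilities: M 0.0072, M+2 0.0607, M+4 0.2040, M+6 0.3429, M+8 0.2882, M+10 0.0969. Base peak = M+6.
P(M+6) = C(5,3) × 0.37300^2 × 0.62700^3 = 10 × 0.139129 × 0.24649188 = 0.342942 (base)
P(M+10) = C(5,5) × 0.37300^0 × 0.62700^5 = 1 × 1.0000 × 0.09690311 = 0.096903
Relative intensity = 0.096903 / 0.342942 × 100 = 28.3

28.3%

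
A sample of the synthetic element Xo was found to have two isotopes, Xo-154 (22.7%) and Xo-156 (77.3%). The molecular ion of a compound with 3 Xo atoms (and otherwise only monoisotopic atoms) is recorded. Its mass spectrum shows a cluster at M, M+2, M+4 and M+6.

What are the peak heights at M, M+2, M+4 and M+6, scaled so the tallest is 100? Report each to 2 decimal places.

2.53 : 25.87 : 88.10 : 100.00

Expanding (0.227 + 0.773)^3:
P(M) = 0.227^3 = 0.011697
P(M+2) = 3 × 0.227^2 × 0.773^1 = 0.119496
P(M+4) = 3 × 0.227^1 × 0.773^2 = 0.406917
P(M+6) = 0.773^3 = 0.461890
The M+6 peak is largest (0.461890); scaling to 100 gives 2.53 : 25.87 : 88.10 : 100.00.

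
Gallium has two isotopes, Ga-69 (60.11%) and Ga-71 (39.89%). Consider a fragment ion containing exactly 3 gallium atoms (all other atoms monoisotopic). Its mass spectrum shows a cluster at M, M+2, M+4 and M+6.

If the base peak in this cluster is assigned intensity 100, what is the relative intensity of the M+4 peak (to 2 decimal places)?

Binomial terms of (0.6011 + 0.3989)^3: M 0.2172, M+2 0.4324, M+4 0.2869, M+6 0.0635 → M+2 is the base peak.
P(M+2) = C(3,1) × 0.6011^2 × 0.3989^1 = 3 × 0.36132121 × 0.3989 = 0.432393 (base)
P(M+4) = C(3,2) × 0.6011^1 × 0.3989^2 = 3 × 0.6011 × 0.15912121 = 0.286943
Relative intensity = 0.286943 / 0.432393 × 100 = 66.36

66.36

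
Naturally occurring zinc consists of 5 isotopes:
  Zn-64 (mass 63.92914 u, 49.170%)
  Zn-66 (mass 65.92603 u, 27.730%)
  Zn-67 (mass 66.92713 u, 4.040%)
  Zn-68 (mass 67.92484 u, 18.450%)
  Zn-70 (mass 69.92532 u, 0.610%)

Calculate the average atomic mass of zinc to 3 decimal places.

Average mass = Σ (abundance × isotope mass) = 0.49170 × 63.92914 + 0.27730 × 65.92603 + 0.04040 × 66.92713 + 0.18450 × 67.92484 + 0.00610 × 69.92532
= 31.433958 + 18.281288 + 2.703856 + 12.532133 + 0.426544 = 65.377779 u

65.378 u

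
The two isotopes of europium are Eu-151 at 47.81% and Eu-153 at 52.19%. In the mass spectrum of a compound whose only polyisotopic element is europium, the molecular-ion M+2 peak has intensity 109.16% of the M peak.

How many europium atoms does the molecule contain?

With n Eu atoms, P(M+2)/P(M) = C(n,1)·p^(n−1)q / p^n = n·q/p = n · 0.5219/0.4781.
n = 1.0916 × 0.4781/0.5219 = 1.00 ≈ 1

1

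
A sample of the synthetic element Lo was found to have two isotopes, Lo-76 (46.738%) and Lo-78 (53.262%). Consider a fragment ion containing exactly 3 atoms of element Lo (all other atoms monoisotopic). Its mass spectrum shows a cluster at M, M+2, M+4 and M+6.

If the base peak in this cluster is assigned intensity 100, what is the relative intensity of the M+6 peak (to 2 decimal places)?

37.99

(0.46738 + 0.53262)^3 gives M 0.1021, M+2 0.3490, M+4 0.3978, M+6 0.1511; the largest is M+4.
P(M+4) = C(3,2) × 0.46738^1 × 0.53262^2 = 3 × 0.46738 × 0.28368406 = 0.397765 (base)
P(M+6) = C(3,3) × 0.46738^0 × 0.53262^3 = 1 × 1.0000 × 0.15109581 = 0.151096
Relative intensity = 0.151096 / 0.397765 × 100 = 37.99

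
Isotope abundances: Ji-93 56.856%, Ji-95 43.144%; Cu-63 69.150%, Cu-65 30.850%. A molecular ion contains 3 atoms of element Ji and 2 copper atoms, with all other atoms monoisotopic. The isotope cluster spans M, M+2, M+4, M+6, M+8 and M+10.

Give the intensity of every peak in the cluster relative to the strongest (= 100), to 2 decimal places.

25.27 : 80.06 : 100.00 : 61.43 : 18.54 : 2.20

Element Ji pattern (n=3): 0.18379297 : 0.4184025 : 0.31749608 : 0.08030845
Copper pattern (n=2): 0.47817225 : 0.4266555 : 0.09517225
Convolve the two distributions (both contribute in 2-u steps):
  M: 0.18379297×0.47817225 = 0.087885
  M+2: 0.18379297×0.4266555 + 0.4184025×0.47817225 = 0.278485
  M+4: 0.18379297×0.09517225 + 0.4184025×0.4266555 + 0.31749608×0.47817225 = 0.347824
  M+6: 0.4184025×0.09517225 + 0.31749608×0.4266555 + 0.08030845×0.47817225 = 0.213683
  M+8: 0.31749608×0.09517225 + 0.08030845×0.4266555 = 0.064481
  M+10: 0.08030845×0.09517225 = 0.007643
Scale to base peak (0.347824) = 100: 25.27 : 80.06 : 100.00 : 61.43 : 18.54 : 2.20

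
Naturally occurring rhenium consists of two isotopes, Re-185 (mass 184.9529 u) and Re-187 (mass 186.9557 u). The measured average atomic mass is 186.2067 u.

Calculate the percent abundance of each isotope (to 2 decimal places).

Re-185: 37.40%, Re-187: 62.60%

Writing the weighted mean with unknown fraction x of Re-185:
184.9529·x + 186.9557·(1 − x) = 186.2067
(184.9529 − 186.9557)·x = 186.2067 − 186.9557
x = -0.7490 / -2.0028 = 0.37398 → 37.40% Re-185, 62.60% Re-187.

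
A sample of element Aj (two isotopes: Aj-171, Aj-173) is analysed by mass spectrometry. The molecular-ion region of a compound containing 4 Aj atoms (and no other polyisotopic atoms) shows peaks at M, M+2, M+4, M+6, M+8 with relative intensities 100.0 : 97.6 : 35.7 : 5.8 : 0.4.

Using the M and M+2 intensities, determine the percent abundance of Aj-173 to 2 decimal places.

19.61%

If p is the fraction of Aj that is Aj-171, then I(M+2)/I(M) = [C(4,1)·p^3·(1−p)] / p^4 = 4·(1−p)/p = 97.6/100.0 = 0.9760
(1−p)/p = 0.9760/4 = 0.2440  ⇒  p = 1/(1 + 0.2440) = 0.8039
Aj-171: 80.39%, Aj-173: 19.61%.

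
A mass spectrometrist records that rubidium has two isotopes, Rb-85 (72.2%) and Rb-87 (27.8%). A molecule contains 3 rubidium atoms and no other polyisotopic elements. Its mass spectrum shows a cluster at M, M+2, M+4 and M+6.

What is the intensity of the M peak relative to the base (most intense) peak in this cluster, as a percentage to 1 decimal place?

86.6%

Term probabilities: M 0.3764, M+2 0.4348, M+4 0.1674, M+6 0.0215. Base peak = M+2.
P(M+2) = C(3,1) × 0.722^2 × 0.278^1 = 3 × 0.521284 × 0.2780 = 0.434751 (base)
P(M) = C(3,0) × 0.722^3 × 0.278^0 = 1 × 0.37636705 × 1.0000 = 0.376367
Relative intensity = 0.376367 / 0.434751 × 100 = 86.6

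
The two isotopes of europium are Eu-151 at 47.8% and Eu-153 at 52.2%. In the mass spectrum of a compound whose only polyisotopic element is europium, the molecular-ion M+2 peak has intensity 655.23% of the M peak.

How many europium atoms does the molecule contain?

6

The M+2/M ratio from n Eu atoms is n · q/p = n · 0.522/0.478.
n = 6.5523 × 0.478/0.522 = 6.00 ≈ 6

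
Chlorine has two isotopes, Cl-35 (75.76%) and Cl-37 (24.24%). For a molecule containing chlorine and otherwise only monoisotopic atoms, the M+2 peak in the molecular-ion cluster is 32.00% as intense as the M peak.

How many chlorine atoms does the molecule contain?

With n Cl atoms, P(M+2)/P(M) = C(n,1)·p^(n−1)q / p^n = n·q/p = n · 0.2424/0.7576.
n = 0.3200 × 0.7576/0.2424 = 1.00 ≈ 1

1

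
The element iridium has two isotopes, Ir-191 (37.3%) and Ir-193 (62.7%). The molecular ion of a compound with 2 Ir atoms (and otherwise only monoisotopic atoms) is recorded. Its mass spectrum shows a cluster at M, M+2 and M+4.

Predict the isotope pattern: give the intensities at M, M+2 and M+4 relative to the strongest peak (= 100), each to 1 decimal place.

29.7 : 100.0 : 84.0

The 2 Ir atoms are independent, so intensities follow the terms of (0.373 + 0.627)^2.
P(M) = 0.373^2 = 0.139129
P(M+2) = 2 × 0.373^1 × 0.627^1 = 0.467742
P(M+4) = 0.627^2 = 0.393129
The M+2 peak is largest (0.467742); scaling to 100 gives 29.7 : 100.0 : 84.0.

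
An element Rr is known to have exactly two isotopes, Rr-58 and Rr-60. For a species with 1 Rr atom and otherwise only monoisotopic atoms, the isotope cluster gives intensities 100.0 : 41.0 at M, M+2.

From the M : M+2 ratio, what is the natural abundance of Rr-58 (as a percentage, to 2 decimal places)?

Let p = fractional abundance of Rr-58. I(M+2)/I(M) = [C(1,1)·p^0·(1−p)] / p^1 = 1·(1−p)/p = 41.0/100.0 = 0.4100
(1−p)/p = 0.4100/1 = 0.4100  ⇒  p = 1/(1 + 0.4100) = 0.7092
Rr-58: 70.92%, Rr-60: 29.08%.

70.92%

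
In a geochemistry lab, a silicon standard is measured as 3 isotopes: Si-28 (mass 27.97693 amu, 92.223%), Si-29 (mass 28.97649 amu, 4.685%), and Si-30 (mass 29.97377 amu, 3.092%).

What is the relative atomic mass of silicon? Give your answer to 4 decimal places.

Weight each isotope mass by its fractional abundance: 0.92223 × 27.97693 + 0.04685 × 28.97649 + 0.03092 × 29.97377
= 25.801164 + 1.357549 + 0.926789 = 28.085502 amu

28.0855 amu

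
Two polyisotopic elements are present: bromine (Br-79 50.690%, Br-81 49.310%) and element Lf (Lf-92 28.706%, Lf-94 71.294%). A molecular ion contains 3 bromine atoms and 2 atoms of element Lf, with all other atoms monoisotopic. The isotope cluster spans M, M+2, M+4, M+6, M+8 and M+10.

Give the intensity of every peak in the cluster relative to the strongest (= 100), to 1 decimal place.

Bromine pattern (n=3): 0.13024674 : 0.3801026 : 0.36975457 : 0.11989609
Element Lf pattern (n=2): 0.08240344 : 0.40931311 : 0.50828344
Convolve the two distributions (both contribute in 2-u steps):
  M: 0.13024674×0.08240344 = 0.010733
  M+2: 0.13024674×0.40931311 + 0.3801026×0.08240344 = 0.084633
  M+4: 0.13024674×0.50828344 + 0.3801026×0.40931311 + 0.36975457×0.08240344 = 0.252252
  M+6: 0.3801026×0.50828344 + 0.36975457×0.40931311 + 0.11989609×0.08240344 = 0.354425
  M+8: 0.36975457×0.50828344 + 0.11989609×0.40931311 = 0.237015
  M+10: 0.11989609×0.50828344 = 0.060941
Scale to base peak (0.354425) = 100: 3.0 : 23.9 : 71.2 : 100.0 : 66.9 : 17.2

3.0 : 23.9 : 71.2 : 100.0 : 66.9 : 17.2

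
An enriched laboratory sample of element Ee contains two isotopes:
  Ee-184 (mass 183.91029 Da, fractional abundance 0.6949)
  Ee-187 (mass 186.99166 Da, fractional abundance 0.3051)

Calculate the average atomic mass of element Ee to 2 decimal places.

Weight each isotope mass by its fractional abundance: 0.6949 × 183.91029 + 0.3051 × 186.99166
= 127.799261 + 57.051155 = 184.850416 Da

184.85 Da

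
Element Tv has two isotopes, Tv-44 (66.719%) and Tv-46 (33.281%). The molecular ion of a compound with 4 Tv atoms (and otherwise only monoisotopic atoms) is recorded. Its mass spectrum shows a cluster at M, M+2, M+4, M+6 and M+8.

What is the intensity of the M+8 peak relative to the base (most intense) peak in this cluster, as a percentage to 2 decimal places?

Binomial terms of (0.66719 + 0.33281)^4: M 0.1982, M+2 0.3954, M+4 0.2958, M+6 0.0984, M+8 0.0123 → M+2 is the base peak.
P(M+2) = C(4,1) × 0.66719^3 × 0.33281^1 = 4 × 0.29699462 × 0.33281 = 0.395371 (base)
P(M+8) = C(4,4) × 0.66719^0 × 0.33281^4 = 1 × 1.0000 × 0.01226833 = 0.012268
Relative intensity = 0.012268 / 0.395371 × 100 = 3.10

3.10%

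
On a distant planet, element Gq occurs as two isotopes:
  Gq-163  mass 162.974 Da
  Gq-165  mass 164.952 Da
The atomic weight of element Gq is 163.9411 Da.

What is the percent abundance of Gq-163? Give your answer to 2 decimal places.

Writing the weighted mean with unknown fraction x of Gq-163:
162.974·x + 164.952·(1 − x) = 163.9411
(162.974 − 164.952)·x = 163.9411 − 164.952
x = -1.0109 / -1.978 = 0.51107 → 51.11% Gq-163, 48.89% Gq-165.

51.11%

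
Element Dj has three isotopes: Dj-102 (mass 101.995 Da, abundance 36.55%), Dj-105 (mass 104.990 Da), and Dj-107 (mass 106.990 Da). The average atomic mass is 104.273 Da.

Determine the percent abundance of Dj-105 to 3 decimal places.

44.566%

Let x and y be the fractions of Dj-105 and Dj-107. Then x + y = 1 − 0.3655 = 0.6345 and 104.990x + 106.990y = 104.273 − 0.3655×101.995 = 66.9938275.
Substituting: 104.990x + 106.990(0.6345 − x) = 66.9938275
(104.990 − 106.990)x = -0.8913275  ⇒  x = 0.44566, y = 0.18884
Dj-105: 44.566%, Dj-107: 18.884%.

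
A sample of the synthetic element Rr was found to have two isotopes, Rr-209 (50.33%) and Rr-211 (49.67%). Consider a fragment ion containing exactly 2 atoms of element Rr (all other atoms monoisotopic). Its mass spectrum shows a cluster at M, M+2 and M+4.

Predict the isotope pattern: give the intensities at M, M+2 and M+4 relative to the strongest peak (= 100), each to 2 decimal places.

50.66 : 100.00 : 49.34

Expanding (0.5033 + 0.4967)^2:
P(M) = 0.5033^2 = 0.253311
P(M+2) = 2 × 0.5033^1 × 0.4967^1 = 0.499978
P(M+4) = 0.4967^2 = 0.246711
The M+2 peak is largest (0.499978); scaling to 100 gives 50.66 : 100.00 : 49.34.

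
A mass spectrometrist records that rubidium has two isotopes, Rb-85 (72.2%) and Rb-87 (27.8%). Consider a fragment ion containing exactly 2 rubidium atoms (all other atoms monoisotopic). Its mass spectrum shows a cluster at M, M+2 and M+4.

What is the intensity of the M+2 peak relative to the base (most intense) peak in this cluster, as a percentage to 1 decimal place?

77.0%

(0.722 + 0.278)^2 gives M 0.5213, M+2 0.4014, M+4 0.0773; the largest is M.
P(M) = C(2,0) × 0.722^2 × 0.278^0 = 1 × 0.521284 × 1.0000 = 0.521284 (base)
P(M+2) = C(2,1) × 0.722^1 × 0.278^1 = 2 × 0.7220 × 0.2780 = 0.401432
Relative intensity = 0.401432 / 0.521284 × 100 = 77.0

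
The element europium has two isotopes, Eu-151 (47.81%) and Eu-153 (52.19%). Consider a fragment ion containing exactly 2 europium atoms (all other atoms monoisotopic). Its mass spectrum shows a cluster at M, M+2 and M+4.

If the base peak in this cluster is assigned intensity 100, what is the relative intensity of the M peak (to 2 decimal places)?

45.80

(0.4781 + 0.5219)^2 gives M 0.2286, M+2 0.4990, M+4 0.2724; the largest is M+2.
P(M+2) = C(2,1) × 0.4781^1 × 0.5219^1 = 2 × 0.4781 × 0.5219 = 0.499041 (base)
P(M) = C(2,0) × 0.4781^2 × 0.5219^0 = 1 × 0.22857961 × 1.0000 = 0.228580
Relative intensity = 0.228580 / 0.499041 × 100 = 45.80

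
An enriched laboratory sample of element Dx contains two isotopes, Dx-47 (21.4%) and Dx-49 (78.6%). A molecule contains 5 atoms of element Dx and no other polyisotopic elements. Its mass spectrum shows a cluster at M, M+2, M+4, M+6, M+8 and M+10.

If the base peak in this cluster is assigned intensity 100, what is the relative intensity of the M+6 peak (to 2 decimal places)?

(0.214 + 0.786)^5 gives M 0.0004, M+2 0.0082, M+4 0.0605, M+6 0.2224, M+8 0.4084, M+10 0.3000; the largest is M+8.
P(M+8) = C(5,4) × 0.214^1 × 0.786^4 = 5 × 0.2140 × 0.3816719 = 0.408389 (base)
P(M+6) = C(5,3) × 0.214^2 × 0.786^3 = 10 × 0.045796 × 0.48558766 = 0.222380
Relative intensity = 0.222380 / 0.408389 × 100 = 54.45

54.45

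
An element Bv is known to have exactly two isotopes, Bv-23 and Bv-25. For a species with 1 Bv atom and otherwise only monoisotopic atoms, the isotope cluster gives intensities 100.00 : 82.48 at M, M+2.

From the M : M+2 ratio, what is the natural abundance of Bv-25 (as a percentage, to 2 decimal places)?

Let p = fractional abundance of Bv-23. I(M+2)/I(M) = [C(1,1)·p^0·(1−p)] / p^1 = 1·(1−p)/p = 82.48/100.00 = 0.8248
(1−p)/p = 0.8248/1 = 0.8248  ⇒  p = 1/(1 + 0.8248) = 0.5480
Bv-23: 54.80%, Bv-25: 45.20%.

45.20%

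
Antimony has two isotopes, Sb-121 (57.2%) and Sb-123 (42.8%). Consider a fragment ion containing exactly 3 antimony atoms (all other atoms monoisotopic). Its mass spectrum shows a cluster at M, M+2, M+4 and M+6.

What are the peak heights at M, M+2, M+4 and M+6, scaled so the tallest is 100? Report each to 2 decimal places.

44.55 : 100.00 : 74.83 : 18.66

Each Sb atom is independently Sb-121 (p = 0.572) or Sb-123 (q = 0.428); the cluster is the binomial expansion (p + q)^3.
P(M) = 0.572^3 = 0.187149
P(M+2) = 3 × 0.572^2 × 0.428^1 = 0.420104
P(M+4) = 3 × 0.572^1 × 0.428^2 = 0.314344
P(M+6) = 0.428^3 = 0.078403
The M+2 peak is largest (0.420104); scaling to 100 gives 44.55 : 100.00 : 74.83 : 18.66.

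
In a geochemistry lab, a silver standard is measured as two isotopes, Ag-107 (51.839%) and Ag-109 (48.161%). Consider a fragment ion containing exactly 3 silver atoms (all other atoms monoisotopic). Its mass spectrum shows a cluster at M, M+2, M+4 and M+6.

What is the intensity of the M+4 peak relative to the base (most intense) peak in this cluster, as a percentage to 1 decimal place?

Binomial terms of (0.51839 + 0.48161)^3: M 0.1393, M+2 0.3883, M+4 0.3607, M+6 0.1117 → M+2 is the base peak.
P(M+2) = C(3,1) × 0.51839^2 × 0.48161^1 = 3 × 0.26872819 × 0.48161 = 0.388267 (base)
P(M+4) = C(3,2) × 0.51839^1 × 0.48161^2 = 3 × 0.51839 × 0.23194819 = 0.360719
Relative intensity = 0.360719 / 0.388267 × 100 = 92.9

92.9%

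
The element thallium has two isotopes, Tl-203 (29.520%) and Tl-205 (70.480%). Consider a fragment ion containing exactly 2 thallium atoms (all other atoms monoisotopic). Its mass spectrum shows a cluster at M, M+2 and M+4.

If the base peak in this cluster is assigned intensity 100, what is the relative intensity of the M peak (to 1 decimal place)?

17.5

Term probabilities: M 0.0871, M+2 0.4161, M+4 0.4967. Base peak = M+4.
P(M+4) = C(2,2) × 0.29520^0 × 0.70480^2 = 1 × 1.0000 × 0.49674304 = 0.496743 (base)
P(M) = C(2,0) × 0.29520^2 × 0.70480^0 = 1 × 0.08714304 × 1.0000 = 0.087143
Relative intensity = 0.087143 / 0.496743 × 100 = 17.5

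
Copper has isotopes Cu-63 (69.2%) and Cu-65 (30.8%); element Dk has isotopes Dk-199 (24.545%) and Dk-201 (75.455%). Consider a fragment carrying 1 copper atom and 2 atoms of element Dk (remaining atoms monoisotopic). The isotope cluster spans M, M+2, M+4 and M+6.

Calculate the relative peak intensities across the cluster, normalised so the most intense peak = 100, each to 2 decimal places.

8.21 : 54.10 : 100.00 : 34.51

Copper pattern (n=1): 0.6920 : 0.3080
Element Dk pattern (n=2): 0.0602457 : 0.3704086 : 0.5693457
Convolve the two distributions (both contribute in 2-u steps):
  M: 0.6920×0.0602457 = 0.041690
  M+2: 0.6920×0.3704086 + 0.3080×0.0602457 = 0.274878
  M+4: 0.6920×0.5693457 + 0.3080×0.3704086 = 0.508073
  M+6: 0.3080×0.5693457 = 0.175358
Scale to base peak (0.508073) = 100: 8.21 : 54.10 : 100.00 : 34.51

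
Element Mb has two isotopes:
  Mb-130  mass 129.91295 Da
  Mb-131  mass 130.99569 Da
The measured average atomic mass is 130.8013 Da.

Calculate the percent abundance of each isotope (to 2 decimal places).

Mb-130: 17.95%, Mb-131: 82.05%

Let x be the fractional abundance of Mb-130; then Mb-131 has abundance 1 − x.
129.91295·x + 130.99569·(1 − x) = 130.8013
(129.91295 − 130.99569)·x = 130.8013 − 130.99569
x = -0.19439 / -1.08274 = 0.17954 → 17.95% Mb-130, 82.05% Mb-131.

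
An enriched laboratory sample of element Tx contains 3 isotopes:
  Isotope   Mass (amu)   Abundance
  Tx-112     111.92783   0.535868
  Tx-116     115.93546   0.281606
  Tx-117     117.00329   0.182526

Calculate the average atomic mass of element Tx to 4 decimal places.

Average mass = Σ (abundance × isotope mass) = 0.535868 × 111.92783 + 0.281606 × 115.93546 + 0.182526 × 117.00329
= 59.978542 + 32.648121 + 21.356143 = 113.982806 amu

113.9828 amu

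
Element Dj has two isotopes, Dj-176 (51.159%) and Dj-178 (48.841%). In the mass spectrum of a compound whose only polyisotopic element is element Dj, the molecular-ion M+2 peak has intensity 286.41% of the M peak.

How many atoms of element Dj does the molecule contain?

For n independent Dj atoms, I(M+2)/I(M) = n · (abundance Dj-178) / (abundance Dj-176) = n · 0.48841/0.51159.
n = 2.8641 × 0.51159/0.48841 = 3.00 ≈ 3

3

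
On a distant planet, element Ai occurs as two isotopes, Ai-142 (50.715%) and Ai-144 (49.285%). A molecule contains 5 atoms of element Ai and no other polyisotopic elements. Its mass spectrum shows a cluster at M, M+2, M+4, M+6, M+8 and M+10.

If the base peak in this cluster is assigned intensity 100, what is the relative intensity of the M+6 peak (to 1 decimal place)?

Term probabilities: M 0.0335, M+2 0.1630, M+4 0.3168, M+6 0.3079, M+8 0.1496, M+10 0.0291. Base peak = M+4.
P(M+4) = C(5,2) × 0.50715^3 × 0.49285^2 = 10 × 0.13043955 × 0.24290112 = 0.316839 (base)
P(M+6) = C(5,3) × 0.50715^2 × 0.49285^3 = 10 × 0.25720112 × 0.11971382 = 0.307905
Relative intensity = 0.307905 / 0.316839 × 100 = 97.2

97.2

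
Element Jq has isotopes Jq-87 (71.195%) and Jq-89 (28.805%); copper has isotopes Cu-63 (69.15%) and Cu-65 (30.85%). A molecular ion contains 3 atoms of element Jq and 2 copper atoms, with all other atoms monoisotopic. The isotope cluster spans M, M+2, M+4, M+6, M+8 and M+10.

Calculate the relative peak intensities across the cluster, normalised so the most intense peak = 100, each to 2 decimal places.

Element Jq pattern (n=3): 0.36086809 : 0.43801413 : 0.17721746 : 0.02390032
Copper pattern (n=2): 0.47817225 : 0.4266555 : 0.09517225
Convolve the two distributions (both contribute in 2-u steps):
  M: 0.36086809×0.47817225 = 0.172557
  M+2: 0.36086809×0.4266555 + 0.43801413×0.47817225 = 0.363413
  M+4: 0.36086809×0.09517225 + 0.43801413×0.4266555 + 0.17721746×0.47817225 = 0.305966
  M+6: 0.43801413×0.09517225 + 0.17721746×0.4266555 + 0.02390032×0.47817225 = 0.128726
  M+8: 0.17721746×0.09517225 + 0.02390032×0.4266555 = 0.027063
  M+10: 0.02390032×0.09517225 = 0.002275
Scale to base peak (0.363413) = 100: 47.48 : 100.00 : 84.19 : 35.42 : 7.45 : 0.63

47.48 : 100.00 : 84.19 : 35.42 : 7.45 : 0.63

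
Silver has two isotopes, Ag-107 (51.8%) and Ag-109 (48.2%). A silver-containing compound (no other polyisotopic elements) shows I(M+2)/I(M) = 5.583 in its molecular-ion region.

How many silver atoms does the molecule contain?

6

With n Ag atoms, P(M+2)/P(M) = C(n,1)·p^(n−1)q / p^n = n·q/p = n · 0.482/0.518.
n = 5.583 × 0.518/0.482 = 6.00 ≈ 6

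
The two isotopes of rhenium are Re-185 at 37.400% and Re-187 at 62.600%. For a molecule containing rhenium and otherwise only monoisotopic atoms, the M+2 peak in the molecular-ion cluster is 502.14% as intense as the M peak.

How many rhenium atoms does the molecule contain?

The M+2/M ratio from n Re atoms is n · q/p = n · 0.62600/0.37400.
n = 5.0214 × 0.37400/0.62600 = 3.00 ≈ 3

3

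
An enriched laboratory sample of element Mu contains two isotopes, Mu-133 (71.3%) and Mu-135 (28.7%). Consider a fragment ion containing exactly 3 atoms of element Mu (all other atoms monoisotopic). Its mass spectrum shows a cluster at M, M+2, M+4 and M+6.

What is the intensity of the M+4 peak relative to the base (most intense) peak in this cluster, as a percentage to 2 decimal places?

40.25%

Term probabilities: M 0.3625, M+2 0.4377, M+4 0.1762, M+6 0.0236. Base peak = M+2.
P(M+2) = C(3,1) × 0.713^2 × 0.287^1 = 3 × 0.508369 × 0.2870 = 0.437706 (base)
P(M+4) = C(3,2) × 0.713^1 × 0.287^2 = 3 × 0.7130 × 0.082369 = 0.176187
Relative intensity = 0.176187 / 0.437706 × 100 = 40.25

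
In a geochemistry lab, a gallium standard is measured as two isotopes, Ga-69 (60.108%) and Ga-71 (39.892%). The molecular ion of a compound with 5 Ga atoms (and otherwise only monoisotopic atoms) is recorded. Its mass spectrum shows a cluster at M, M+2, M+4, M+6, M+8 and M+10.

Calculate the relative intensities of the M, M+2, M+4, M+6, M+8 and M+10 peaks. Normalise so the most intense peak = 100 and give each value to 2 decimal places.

Each Ga atom is independently Ga-69 (p = 0.60108) or Ga-71 (q = 0.39892); the cluster is the binomial expansion (p + q)^5.
P(M) = 0.60108^5 = 0.078462
P(M+2) = 5 × 0.60108^4 × 0.39892^1 = 0.260366
P(M+4) = 10 × 0.60108^3 × 0.39892^2 = 0.345596
P(M+6) = 10 × 0.60108^2 × 0.39892^3 = 0.229362
P(M+8) = 5 × 0.60108^1 × 0.39892^4 = 0.076111
P(M+10) = 0.39892^5 = 0.010103
The M+4 peak is largest (0.345596); scaling to 100 gives 22.70 : 75.34 : 100.00 : 66.37 : 22.02 : 2.92.

22.70 : 75.34 : 100.00 : 66.37 : 22.02 : 2.92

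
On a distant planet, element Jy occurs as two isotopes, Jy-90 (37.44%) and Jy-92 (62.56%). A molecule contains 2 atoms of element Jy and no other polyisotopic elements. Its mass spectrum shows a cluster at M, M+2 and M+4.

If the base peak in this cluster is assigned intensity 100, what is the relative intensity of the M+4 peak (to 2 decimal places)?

83.55

(0.3744 + 0.6256)^2 gives M 0.1402, M+2 0.4684, M+4 0.3914; the largest is M+2.
P(M+2) = C(2,1) × 0.3744^1 × 0.6256^1 = 2 × 0.3744 × 0.6256 = 0.468449 (base)
P(M+4) = C(2,2) × 0.3744^0 × 0.6256^2 = 1 × 1.0000 × 0.39137536 = 0.391375
Relative intensity = 0.391375 / 0.468449 × 100 = 83.55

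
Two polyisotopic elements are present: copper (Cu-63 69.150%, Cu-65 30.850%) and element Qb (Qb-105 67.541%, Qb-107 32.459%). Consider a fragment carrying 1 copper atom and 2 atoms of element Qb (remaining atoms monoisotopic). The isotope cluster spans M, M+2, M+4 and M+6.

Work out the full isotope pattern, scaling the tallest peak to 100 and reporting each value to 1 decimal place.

Copper pattern (n=1): 0.6915 : 0.3085
Element Qb pattern (n=2): 0.45617867 : 0.43846266 : 0.10535867
Convolve the two distributions (both contribute in 2-u steps):
  M: 0.6915×0.45617867 = 0.315448
  M+2: 0.6915×0.43846266 + 0.3085×0.45617867 = 0.443928
  M+4: 0.6915×0.10535867 + 0.3085×0.43846266 = 0.208121
  M+6: 0.3085×0.10535867 = 0.032503
Scale to base peak (0.443928) = 100: 71.1 : 100.0 : 46.9 : 7.3

71.1 : 100.0 : 46.9 : 7.3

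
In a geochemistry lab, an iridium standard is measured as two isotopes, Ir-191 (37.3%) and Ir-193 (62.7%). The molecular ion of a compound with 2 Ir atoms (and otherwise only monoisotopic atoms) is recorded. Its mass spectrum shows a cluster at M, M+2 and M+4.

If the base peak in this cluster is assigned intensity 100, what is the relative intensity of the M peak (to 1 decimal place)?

29.7

(0.373 + 0.627)^2 gives M 0.1391, M+2 0.4677, M+4 0.3931; the largest is M+2.
P(M+2) = C(2,1) × 0.373^1 × 0.627^1 = 2 × 0.3730 × 0.6270 = 0.467742 (base)
P(M) = C(2,0) × 0.373^2 × 0.627^0 = 1 × 0.139129 × 1.0000 = 0.139129
Relative intensity = 0.139129 / 0.467742 × 100 = 29.7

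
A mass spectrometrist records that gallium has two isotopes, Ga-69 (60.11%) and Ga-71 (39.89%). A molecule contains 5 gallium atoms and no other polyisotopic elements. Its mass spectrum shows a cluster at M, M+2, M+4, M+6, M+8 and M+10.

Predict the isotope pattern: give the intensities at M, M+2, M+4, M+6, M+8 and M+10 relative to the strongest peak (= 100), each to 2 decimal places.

22.71 : 75.34 : 100.00 : 66.36 : 22.02 : 2.92

Expanding (0.6011 + 0.3989)^5:
P(M) = 0.6011^5 = 0.078475
P(M+2) = 5 × 0.6011^4 × 0.3989^1 = 0.260388
P(M+4) = 10 × 0.6011^3 × 0.3989^2 = 0.345596
P(M+6) = 10 × 0.6011^2 × 0.3989^3 = 0.229343
P(M+8) = 5 × 0.6011^1 × 0.3989^4 = 0.076098
P(M+10) = 0.3989^5 = 0.010100
The M+4 peak is largest (0.345596); scaling to 100 gives 22.71 : 75.34 : 100.00 : 66.36 : 22.02 : 2.92.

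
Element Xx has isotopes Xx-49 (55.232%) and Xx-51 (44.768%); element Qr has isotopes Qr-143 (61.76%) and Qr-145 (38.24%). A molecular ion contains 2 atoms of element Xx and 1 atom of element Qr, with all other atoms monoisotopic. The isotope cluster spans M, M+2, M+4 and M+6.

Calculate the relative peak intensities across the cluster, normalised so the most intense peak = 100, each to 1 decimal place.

Element Xx pattern (n=2): 0.30505738 : 0.49452524 : 0.20041738
Element Qr pattern (n=1): 0.6176 : 0.3824
Convolve the two distributions (both contribute in 2-u steps):
  M: 0.30505738×0.6176 = 0.188403
  M+2: 0.30505738×0.3824 + 0.49452524×0.6176 = 0.422073
  M+4: 0.49452524×0.3824 + 0.20041738×0.6176 = 0.312884
  M+6: 0.20041738×0.3824 = 0.076640
Scale to base peak (0.422073) = 100: 44.6 : 100.0 : 74.1 : 18.2

44.6 : 100.0 : 74.1 : 18.2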